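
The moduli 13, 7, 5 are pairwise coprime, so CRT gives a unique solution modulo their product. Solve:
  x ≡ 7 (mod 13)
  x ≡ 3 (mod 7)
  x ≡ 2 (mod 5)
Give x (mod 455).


Moduli 13, 7, 5 are pairwise coprime; by CRT there is a unique solution modulo M = 13 · 7 · 5 = 455.
Solve pairwise, accumulating the modulus:
  Start with x ≡ 7 (mod 13).
  Combine with x ≡ 3 (mod 7): since gcd(13, 7) = 1, we get a unique residue mod 91.
    Write x = 7 + 13·t and substitute into x ≡ 3 (mod 7): 13·t ≡ 3 − 7 = -4 (mod 7).
    Reduce coefficients mod 7: 6·t ≡ 3 (mod 7).
    The inverse of 6 mod 7 is 6 (since 6·6 = 36 = 5·7 + 1), so t ≡ 6·3 = 18 ≡ 4 (mod 7).
    Then x = 7 + 13·4 = 59, valid modulo lcm(13, 7) = 91: x ≡ 59 (mod 91).
  Combine with x ≡ 2 (mod 5): since gcd(91, 5) = 1, we get a unique residue mod 455.
    Write x = 59 + 91·t and substitute into x ≡ 2 (mod 5): 91·t ≡ 2 − 59 = -57 (mod 5).
    Reduce coefficients mod 5: 1·t ≡ 3 (mod 5).
    So t ≡ 3 (mod 5).
    Then x = 59 + 91·3 = 332, valid modulo lcm(91, 5) = 455: x ≡ 332 (mod 455).
Verify: 332 mod 13 = 7 ✓, 332 mod 7 = 3 ✓, 332 mod 5 = 2 ✓.

x ≡ 332 (mod 455).


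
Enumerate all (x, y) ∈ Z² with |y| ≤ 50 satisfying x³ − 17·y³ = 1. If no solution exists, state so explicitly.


The equation is x³ - 17y³ = 1. For fixed y, x³ = 17·y³ + 1, so a solution requires the RHS to be a perfect cube.
Strategy: iterate y from -50 to 50, compute RHS = 17·y³ + 1, and check whether it is a (positive or negative) perfect cube.
Check small values of y:
  y = 0: RHS = 1 = (1)³ ⇒ x = 1 works.
  y = 1: RHS = 18 is not a perfect cube.
  y = -1: RHS = -16 is not a perfect cube.
  y = 2: RHS = 137 is not a perfect cube.
  y = -2: RHS = -135 is not a perfect cube.
  y = 3: RHS = 460 is not a perfect cube.
  y = -3: RHS = -458 is not a perfect cube.
Continuing, at y = 7: RHS = 5832 = (18)³ ⇒ x = 18 works.
Searching the remaining y in |y| ≤ 50 finds no further solutions.
Collected solutions: (1, 0), (18, 7).

Solutions (with |y| ≤ 50): (1, 0), (18, 7).


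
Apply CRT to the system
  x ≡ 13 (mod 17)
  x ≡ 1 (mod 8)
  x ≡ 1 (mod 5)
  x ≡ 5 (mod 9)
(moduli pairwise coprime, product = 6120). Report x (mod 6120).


Product of moduli M = 17 · 8 · 5 · 9 = 6120.
Merge one congruence at a time:
  Start: x ≡ 13 (mod 17).
  Combine with x ≡ 1 (mod 8); new modulus lcm = 136.
    Write x = 13 + 17·t and substitute into x ≡ 1 (mod 8): 17·t ≡ 1 − 13 = -12 (mod 8).
    Reduce coefficients mod 8: 1·t ≡ 4 (mod 8).
    So t ≡ 4 (mod 8).
    Then x = 13 + 17·4 = 81, valid modulo lcm(17, 8) = 136: x ≡ 81 (mod 136).
  Combine with x ≡ 1 (mod 5); new modulus lcm = 680.
    Write x = 81 + 136·t and substitute into x ≡ 1 (mod 5): 136·t ≡ 1 − 81 = -80 (mod 5).
    Reduce coefficients mod 5: 1·t ≡ 0 (mod 5).
    So t ≡ 0 (mod 5).
    Then x = 81 + 136·0 = 81, valid modulo lcm(136, 5) = 680: x ≡ 81 (mod 680).
  Combine with x ≡ 5 (mod 9); new modulus lcm = 6120.
    Write x = 81 + 680·t and substitute into x ≡ 5 (mod 9): 680·t ≡ 5 − 81 = -76 (mod 9).
    Reduce coefficients mod 9: 5·t ≡ 5 (mod 9).
    The inverse of 5 mod 9 is 2 (since 5·2 = 10 = 1·9 + 1), so t ≡ 2·5 = 10 ≡ 1 (mod 9).
    Then x = 81 + 680·1 = 761, valid modulo lcm(680, 9) = 6120: x ≡ 761 (mod 6120).
Verify against each original: 761 mod 17 = 13, 761 mod 8 = 1, 761 mod 5 = 1, 761 mod 9 = 5.

x ≡ 761 (mod 6120).


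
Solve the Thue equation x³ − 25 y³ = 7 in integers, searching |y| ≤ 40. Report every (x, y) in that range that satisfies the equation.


The equation is x³ - 25y³ = 7. For fixed y, x³ = 25·y³ + 7, so a solution requires the RHS to be a perfect cube.
Strategy: iterate y from -40 to 40, compute RHS = 25·y³ + 7, and check whether it is a (positive or negative) perfect cube.
Check small values of y:
  y = 0: RHS = 7 is not a perfect cube.
  y = 1: RHS = 32 is not a perfect cube.
  y = -1: RHS = -18 is not a perfect cube.
  y = 2: RHS = 207 is not a perfect cube.
  y = -2: RHS = -193 is not a perfect cube.
  y = 3: RHS = 682 is not a perfect cube.
  y = -3: RHS = -668 is not a perfect cube.
Continuing the search up to |y| = 40 finds no solutions either.
No (x, y) in the scanned range satisfies the equation.

No integer solutions with |y| ≤ 40.


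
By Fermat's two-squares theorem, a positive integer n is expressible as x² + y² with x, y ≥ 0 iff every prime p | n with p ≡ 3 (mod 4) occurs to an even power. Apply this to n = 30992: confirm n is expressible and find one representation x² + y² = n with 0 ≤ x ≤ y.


Step 1: Factor n = 30992 = 2^4 · 13 · 149.
Step 2: Check the mod-4 condition on each prime factor: 2 = 2 (special); 13 ≡ 1 (mod 4), exponent 1; 149 ≡ 1 (mod 4), exponent 1.
All primes ≡ 3 (mod 4) appear to even exponent (or don't appear), so by the two-squares theorem n IS expressible as a sum of two squares.
Step 3: Build a representation. Group n = k² · m with k = 4 and m = 13 · 149 = 1937 (a product of primes ≡ 1 (mod 4)); a representation of m scales to one of n via (k·x)² + (k·y)² = k²(x² + y²). Each prime p ≡ 1 (mod 4) is itself a sum of two squares; find a² by testing p − a² for a perfect square:
  13: 13 − 1² = 12, 13 − 2² = 9 = 3² ⇒ 13 = 2² + 3².
  149: 149 − 1² = 148, 149 − 2² = 145, 149 − 3² = 140, 149 − 4² = 133, 149 − 5² = 124, 149 − 6² = 113, 149 − 7² = 100 = 10² ⇒ 149 = 7² + 10².
  Combine using the Brahmagupta–Fibonacci identity (a² + b²)(c² + d²) = (ac − bd)² + (ad + bc)² = (ac + bd)² + (ad − bc)²:
  13 · 149 = 1937: from (2² + 3²)(7² + 10²), take (2·7 − 3·10, 2·10 + 3·7) = (14 − 30, 20 + 21) = (-16, 41); dropping signs (only squares matter) gives (16, 41); check 16² + 41² = 256 + 1681 = 1937 ✓.
  Scale by k = 4: (4·16, 4·41) = (64, 164).
Step 4: Order so x ≤ y and verify: 64² + 164² = 4096 + 26896 = 30992 = n. ✓

n = 30992 = 64² + 164² (one valid representation with x ≤ y).


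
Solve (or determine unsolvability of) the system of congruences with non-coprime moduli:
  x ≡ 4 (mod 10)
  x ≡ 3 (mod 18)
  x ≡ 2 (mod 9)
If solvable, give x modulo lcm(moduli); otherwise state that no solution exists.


Moduli 10, 18, 9 are not pairwise coprime, so CRT works modulo lcm(m_i) when all pairwise compatibility conditions hold.
Pairwise compatibility: gcd(m_i, m_j) must divide a_i - a_j for every pair.
Merge one congruence at a time:
  Start: x ≡ 4 (mod 10).
  Combine with x ≡ 3 (mod 18): gcd(10, 18) = 2, and 3 - 4 = -1 is NOT divisible by 2.
    ⇒ system is inconsistent (no integer solution).

No solution (the system is inconsistent).


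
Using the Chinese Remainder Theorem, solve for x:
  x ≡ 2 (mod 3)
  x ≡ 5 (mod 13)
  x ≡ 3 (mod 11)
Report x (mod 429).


Moduli 3, 13, 11 are pairwise coprime; by CRT there is a unique solution modulo M = 3 · 13 · 11 = 429.
Solve pairwise, accumulating the modulus:
  Start with x ≡ 2 (mod 3).
  Combine with x ≡ 5 (mod 13): since gcd(3, 13) = 1, we get a unique residue mod 39.
    Write x = 2 + 3·t and substitute into x ≡ 5 (mod 13): 3·t ≡ 5 − 2 = 3 (mod 13).
    The inverse of 3 mod 13 is 9 (since 3·9 = 27 = 2·13 + 1), so t ≡ 9·3 = 27 ≡ 1 (mod 13).
    Then x = 2 + 3·1 = 5, valid modulo lcm(3, 13) = 39: x ≡ 5 (mod 39).
  Combine with x ≡ 3 (mod 11): since gcd(39, 11) = 1, we get a unique residue mod 429.
    Write x = 5 + 39·t and substitute into x ≡ 3 (mod 11): 39·t ≡ 3 − 5 = -2 (mod 11).
    Reduce coefficients mod 11: 6·t ≡ 9 (mod 11).
    The inverse of 6 mod 11 is 2 (since 6·2 = 12 = 1·11 + 1), so t ≡ 2·9 = 18 ≡ 7 (mod 11).
    Then x = 5 + 39·7 = 278, valid modulo lcm(39, 11) = 429: x ≡ 278 (mod 429).
Verify: 278 mod 3 = 2 ✓, 278 mod 13 = 5 ✓, 278 mod 11 = 3 ✓.

x ≡ 278 (mod 429).


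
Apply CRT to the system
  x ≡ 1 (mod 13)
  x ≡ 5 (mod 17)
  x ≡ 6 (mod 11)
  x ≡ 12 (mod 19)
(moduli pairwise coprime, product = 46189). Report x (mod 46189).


Product of moduli M = 13 · 17 · 11 · 19 = 46189.
Merge one congruence at a time:
  Start: x ≡ 1 (mod 13).
  Combine with x ≡ 5 (mod 17); new modulus lcm = 221.
    Write x = 1 + 13·t and substitute into x ≡ 5 (mod 17): 13·t ≡ 5 − 1 = 4 (mod 17).
    The inverse of 13 mod 17 is 4 (since 13·4 = 52 = 3·17 + 1), so t ≡ 4·4 = 16 ≡ 16 (mod 17).
    Then x = 1 + 13·16 = 209, valid modulo lcm(13, 17) = 221: x ≡ 209 (mod 221).
  Combine with x ≡ 6 (mod 11); new modulus lcm = 2431.
    Write x = 209 + 221·t and substitute into x ≡ 6 (mod 11): 221·t ≡ 6 − 209 = -203 (mod 11).
    Reduce coefficients mod 11: 1·t ≡ 6 (mod 11).
    So t ≡ 6 (mod 11).
    Then x = 209 + 221·6 = 1535, valid modulo lcm(221, 11) = 2431: x ≡ 1535 (mod 2431).
  Combine with x ≡ 12 (mod 19); new modulus lcm = 46189.
    Write x = 1535 + 2431·t and substitute into x ≡ 12 (mod 19): 2431·t ≡ 12 − 1535 = -1523 (mod 19).
    Reduce coefficients mod 19: 18·t ≡ 16 (mod 19).
    The inverse of 18 mod 19 is 18 (since 18·18 = 324 = 17·19 + 1), so t ≡ 18·16 = 288 ≡ 3 (mod 19).
    Then x = 1535 + 2431·3 = 8828, valid modulo lcm(2431, 19) = 46189: x ≡ 8828 (mod 46189).
Verify against each original: 8828 mod 13 = 1, 8828 mod 17 = 5, 8828 mod 11 = 6, 8828 mod 19 = 12.

x ≡ 8828 (mod 46189).


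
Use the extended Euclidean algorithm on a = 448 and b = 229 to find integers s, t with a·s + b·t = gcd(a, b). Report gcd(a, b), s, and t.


Euclidean algorithm on (448, 229) — divide until remainder is 0:
  448 = 1 · 229 + 219
  229 = 1 · 219 + 10
  219 = 21 · 10 + 9
  10 = 1 · 9 + 1
  9 = 9 · 1 + 0
gcd(448, 229) = 1.
Track Bezout coefficients alongside the remainders: start with r₀ = 448 = a·1 + b·0 (s = 1, t = 0) and r₁ = 229 = a·0 + b·1 (s = 0, t = 1); each new remainder r_{k+1} = r_{k-1} − q_k·r_k inherits s_{k+1} = s_{k-1} − q_k·s_k, t_{k+1} = t_{k-1} − q_k·t_k, so r_k = a·s_k + b·t_k at every step:
  q = 1: r = 219, s = 1 − 1·0 = 1, t = 0 − 1·1 = -1  (check: 448·1 + 229·(-1) = 219)
  q = 1: r = 10, s = 0 − 1·1 = -1, t = 1 − 1·(-1) = 2  (check: 448·(-1) + 229·2 = 10)
  q = 21: r = 9, s = 1 − 21·(-1) = 22, t = -1 − 21·2 = -43  (check: 448·22 + 229·(-43) = 9)
  q = 1: r = 1, s = -1 − 1·22 = -23, t = 2 − 1·(-43) = 45  (check: 448·(-23) + 229·45 = 1)
The row with r = 1 (the gcd) gives the Bezout coefficients s = -23, t = 45.
Result: 448 · (-23) + 229 · (45) = 1.

gcd(448, 229) = 1; s = -23, t = 45 (check: 448·(-23) + 229·45 = 1).


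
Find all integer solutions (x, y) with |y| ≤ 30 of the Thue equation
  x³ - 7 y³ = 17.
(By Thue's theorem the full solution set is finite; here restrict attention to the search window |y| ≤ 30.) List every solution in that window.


The equation is x³ - 7y³ = 17. For fixed y, x³ = 7·y³ + 17, so a solution requires the RHS to be a perfect cube.
Strategy: iterate y from -30 to 30, compute RHS = 7·y³ + 17, and check whether it is a (positive or negative) perfect cube.
Check small values of y:
  y = 0: RHS = 17 is not a perfect cube.
  y = 1: RHS = 24 is not a perfect cube.
  y = -1: RHS = 10 is not a perfect cube.
  y = 2: RHS = 73 is not a perfect cube.
  y = -2: RHS = -39 is not a perfect cube.
  y = 3: RHS = 206 is not a perfect cube.
  y = -3: RHS = -172 is not a perfect cube.
Continuing the search up to |y| = 30 finds no solutions either.
No (x, y) in the scanned range satisfies the equation.

No integer solutions with |y| ≤ 30.


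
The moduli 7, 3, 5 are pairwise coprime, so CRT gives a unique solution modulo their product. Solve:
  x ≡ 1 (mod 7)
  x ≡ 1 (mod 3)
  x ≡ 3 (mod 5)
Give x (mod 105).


Moduli 7, 3, 5 are pairwise coprime; by CRT there is a unique solution modulo M = 7 · 3 · 5 = 105.
Solve pairwise, accumulating the modulus:
  Start with x ≡ 1 (mod 7).
  Combine with x ≡ 1 (mod 3): since gcd(7, 3) = 1, we get a unique residue mod 21.
    Write x = 1 + 7·t and substitute into x ≡ 1 (mod 3): 7·t ≡ 1 − 1 = 0 (mod 3).
    Reduce coefficients mod 3: 1·t ≡ 0 (mod 3).
    So t ≡ 0 (mod 3).
    Then x = 1 + 7·0 = 1, valid modulo lcm(7, 3) = 21: x ≡ 1 (mod 21).
  Combine with x ≡ 3 (mod 5): since gcd(21, 5) = 1, we get a unique residue mod 105.
    Write x = 1 + 21·t and substitute into x ≡ 3 (mod 5): 21·t ≡ 3 − 1 = 2 (mod 5).
    Reduce coefficients mod 5: 1·t ≡ 2 (mod 5).
    So t ≡ 2 (mod 5).
    Then x = 1 + 21·2 = 43, valid modulo lcm(21, 5) = 105: x ≡ 43 (mod 105).
Verify: 43 mod 7 = 1 ✓, 43 mod 3 = 1 ✓, 43 mod 5 = 3 ✓.

x ≡ 43 (mod 105).


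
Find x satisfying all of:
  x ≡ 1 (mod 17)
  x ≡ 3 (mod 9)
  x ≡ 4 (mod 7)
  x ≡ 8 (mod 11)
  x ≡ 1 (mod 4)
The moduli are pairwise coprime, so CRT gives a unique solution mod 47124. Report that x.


Product of moduli M = 17 · 9 · 7 · 11 · 4 = 47124.
Merge one congruence at a time:
  Start: x ≡ 1 (mod 17).
  Combine with x ≡ 3 (mod 9); new modulus lcm = 153.
    Write x = 1 + 17·t and substitute into x ≡ 3 (mod 9): 17·t ≡ 3 − 1 = 2 (mod 9).
    Reduce coefficients mod 9: 8·t ≡ 2 (mod 9).
    The inverse of 8 mod 9 is 8 (since 8·8 = 64 = 7·9 + 1), so t ≡ 8·2 = 16 ≡ 7 (mod 9).
    Then x = 1 + 17·7 = 120, valid modulo lcm(17, 9) = 153: x ≡ 120 (mod 153).
  Combine with x ≡ 4 (mod 7); new modulus lcm = 1071.
    Write x = 120 + 153·t and substitute into x ≡ 4 (mod 7): 153·t ≡ 4 − 120 = -116 (mod 7).
    Reduce coefficients mod 7: 6·t ≡ 3 (mod 7).
    The inverse of 6 mod 7 is 6 (since 6·6 = 36 = 5·7 + 1), so t ≡ 6·3 = 18 ≡ 4 (mod 7).
    Then x = 120 + 153·4 = 732, valid modulo lcm(153, 7) = 1071: x ≡ 732 (mod 1071).
  Combine with x ≡ 8 (mod 11); new modulus lcm = 11781.
    Write x = 732 + 1071·t and substitute into x ≡ 8 (mod 11): 1071·t ≡ 8 − 732 = -724 (mod 11).
    Reduce coefficients mod 11: 4·t ≡ 2 (mod 11).
    The inverse of 4 mod 11 is 3 (since 4·3 = 12 = 1·11 + 1), so t ≡ 3·2 = 6 ≡ 6 (mod 11).
    Then x = 732 + 1071·6 = 7158, valid modulo lcm(1071, 11) = 11781: x ≡ 7158 (mod 11781).
  Combine with x ≡ 1 (mod 4); new modulus lcm = 47124.
    Write x = 7158 + 11781·t and substitute into x ≡ 1 (mod 4): 11781·t ≡ 1 − 7158 = -7157 (mod 4).
    Reduce coefficients mod 4: 1·t ≡ 3 (mod 4).
    So t ≡ 3 (mod 4).
    Then x = 7158 + 11781·3 = 42501, valid modulo lcm(11781, 4) = 47124: x ≡ 42501 (mod 47124).
Verify against each original: 42501 mod 17 = 1, 42501 mod 9 = 3, 42501 mod 7 = 4, 42501 mod 11 = 8, 42501 mod 4 = 1.

x ≡ 42501 (mod 47124).


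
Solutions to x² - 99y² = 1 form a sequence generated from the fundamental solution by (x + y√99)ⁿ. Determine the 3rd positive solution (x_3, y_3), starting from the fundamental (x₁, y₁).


Step 1: Find the fundamental solution (x₁, y₁) of x² - 99y² = 1.
  Expand √99 as a continued fraction. a₀ = ⌊√99⌋ = 9; iterate m_{k+1} = d_k·a_k − m_k, d_{k+1} = (99 − m_{k+1}²)/d_k, a_{k+1} = ⌊(a₀ + m_{k+1})/d_{k+1}⌋ (starting m₀ = 0, d₀ = 1), with convergents p_k = a_k·p_{k-1} + p_{k-2}, q_k = a_k·q_{k-1} + q_{k-2} (p₋₁ = 1, q₋₁ = 0):
  k = 0: a₀ = 9; p₀/q₀ = 9/1; p₀² − 99·q₀² = 81 − 99 = -18.
  k = 1: m = 9, d = 18, a = ⌊(9 + 9)/18⌋ = 1; p/q = (1·9 + 1)/(1·1 + 0) = 10/1; p² − 99·q² = 100 − 99 = 1.
  The first convergent with p² − 99·q² = 1 gives the fundamental solution (x₁, y₁) = (10, 1).
Step 2: Apply the recurrence (x_{n+1}, y_{n+1}) = (x₁x_n + 99y₁y_n, x₁y_n + y₁x_n) repeatedly.
  From (x_1, y_1) = (10, 1): x_2 = 10·10 + 99·1·1 = 199; y_2 = 10·1 + 1·10 = 20.
  From (x_2, y_2) = (199, 20): x_3 = 10·199 + 99·1·20 = 3970; y_3 = 10·20 + 1·199 = 399.
Step 3: Verify x_3² - 99·y_3² = 15760900 - 15760899 = 1 (should be 1). ✓

(x_1, y_1) = (10, 1); (x_3, y_3) = (3970, 399).


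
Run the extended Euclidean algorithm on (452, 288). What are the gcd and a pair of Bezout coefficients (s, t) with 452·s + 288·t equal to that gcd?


Euclidean algorithm on (452, 288) — divide until remainder is 0:
  452 = 1 · 288 + 164
  288 = 1 · 164 + 124
  164 = 1 · 124 + 40
  124 = 3 · 40 + 4
  40 = 10 · 4 + 0
gcd(452, 288) = 4.
Track Bezout coefficients alongside the remainders: start with r₀ = 452 = a·1 + b·0 (s = 1, t = 0) and r₁ = 288 = a·0 + b·1 (s = 0, t = 1); each new remainder r_{k+1} = r_{k-1} − q_k·r_k inherits s_{k+1} = s_{k-1} − q_k·s_k, t_{k+1} = t_{k-1} − q_k·t_k, so r_k = a·s_k + b·t_k at every step:
  q = 1: r = 164, s = 1 − 1·0 = 1, t = 0 − 1·1 = -1  (check: 452·1 + 288·(-1) = 164)
  q = 1: r = 124, s = 0 − 1·1 = -1, t = 1 − 1·(-1) = 2  (check: 452·(-1) + 288·2 = 124)
  q = 1: r = 40, s = 1 − 1·(-1) = 2, t = -1 − 1·2 = -3  (check: 452·2 + 288·(-3) = 40)
  q = 3: r = 4, s = -1 − 3·2 = -7, t = 2 − 3·(-3) = 11  (check: 452·(-7) + 288·11 = 4)
The row with r = 4 (the gcd) gives the Bezout coefficients s = -7, t = 11.
Result: 452 · (-7) + 288 · (11) = 4.

gcd(452, 288) = 4; s = -7, t = 11 (check: 452·(-7) + 288·11 = 4).


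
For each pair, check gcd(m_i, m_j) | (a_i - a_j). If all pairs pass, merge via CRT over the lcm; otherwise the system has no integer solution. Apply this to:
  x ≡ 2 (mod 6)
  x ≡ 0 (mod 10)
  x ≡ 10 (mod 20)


Moduli 6, 10, 20 are not pairwise coprime, so CRT works modulo lcm(m_i) when all pairwise compatibility conditions hold.
Pairwise compatibility: gcd(m_i, m_j) must divide a_i - a_j for every pair.
Merge one congruence at a time:
  Start: x ≡ 2 (mod 6).
  Combine with x ≡ 0 (mod 10): gcd(6, 10) = 2; 0 - 2 = -2, which IS divisible by 2, so compatible.
    Write x = 2 + 6·t and substitute into x ≡ 0 (mod 10): 6·t ≡ 0 − 2 = -2 (mod 10).
    Divide the congruence (and modulus) by g = 2: 3·t ≡ -1 (mod 5).
    Reduce coefficients mod 5: 3·t ≡ 4 (mod 5).
    The inverse of 3 mod 5 is 2 (since 3·2 = 6 = 1·5 + 1), so t ≡ 2·4 = 8 ≡ 3 (mod 5).
    Then x = 2 + 6·3 = 20, valid modulo lcm(6, 10) = 30: x ≡ 20 (mod 30).
  Combine with x ≡ 10 (mod 20): gcd(30, 20) = 10; 10 - 20 = -10, which IS divisible by 10, so compatible.
    Write x = 20 + 30·t and substitute into x ≡ 10 (mod 20): 30·t ≡ 10 − 20 = -10 (mod 20).
    Divide the congruence (and modulus) by g = 10: 3·t ≡ -1 (mod 2).
    Reduce coefficients mod 2: 1·t ≡ 1 (mod 2).
    So t ≡ 1 (mod 2).
    Then x = 20 + 30·1 = 50, valid modulo lcm(30, 20) = 60: x ≡ 50 (mod 60).
Verify: 50 mod 6 = 2, 50 mod 10 = 0, 50 mod 20 = 10.

x ≡ 50 (mod 60).


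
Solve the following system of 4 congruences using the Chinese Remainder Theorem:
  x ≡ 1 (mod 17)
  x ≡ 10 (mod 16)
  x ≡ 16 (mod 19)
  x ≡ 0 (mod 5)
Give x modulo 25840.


Product of moduli M = 17 · 16 · 19 · 5 = 25840.
Merge one congruence at a time:
  Start: x ≡ 1 (mod 17).
  Combine with x ≡ 10 (mod 16); new modulus lcm = 272.
    Write x = 1 + 17·t and substitute into x ≡ 10 (mod 16): 17·t ≡ 10 − 1 = 9 (mod 16).
    Reduce coefficients mod 16: 1·t ≡ 9 (mod 16).
    So t ≡ 9 (mod 16).
    Then x = 1 + 17·9 = 154, valid modulo lcm(17, 16) = 272: x ≡ 154 (mod 272).
  Combine with x ≡ 16 (mod 19); new modulus lcm = 5168.
    Write x = 154 + 272·t and substitute into x ≡ 16 (mod 19): 272·t ≡ 16 − 154 = -138 (mod 19).
    Reduce coefficients mod 19: 6·t ≡ 14 (mod 19).
    The inverse of 6 mod 19 is 16 (since 6·16 = 96 = 5·19 + 1), so t ≡ 16·14 = 224 ≡ 15 (mod 19).
    Then x = 154 + 272·15 = 4234, valid modulo lcm(272, 19) = 5168: x ≡ 4234 (mod 5168).
  Combine with x ≡ 0 (mod 5); new modulus lcm = 25840.
    Write x = 4234 + 5168·t and substitute into x ≡ 0 (mod 5): 5168·t ≡ 0 − 4234 = -4234 (mod 5).
    Reduce coefficients mod 5: 3·t ≡ 1 (mod 5).
    The inverse of 3 mod 5 is 2 (since 3·2 = 6 = 1·5 + 1), so t ≡ 2·1 = 2 ≡ 2 (mod 5).
    Then x = 4234 + 5168·2 = 14570, valid modulo lcm(5168, 5) = 25840: x ≡ 14570 (mod 25840).
Verify against each original: 14570 mod 17 = 1, 14570 mod 16 = 10, 14570 mod 19 = 16, 14570 mod 5 = 0.

x ≡ 14570 (mod 25840).


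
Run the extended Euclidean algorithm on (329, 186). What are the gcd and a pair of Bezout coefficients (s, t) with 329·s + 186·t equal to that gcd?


Euclidean algorithm on (329, 186) — divide until remainder is 0:
  329 = 1 · 186 + 143
  186 = 1 · 143 + 43
  143 = 3 · 43 + 14
  43 = 3 · 14 + 1
  14 = 14 · 1 + 0
gcd(329, 186) = 1.
Track Bezout coefficients alongside the remainders: start with r₀ = 329 = a·1 + b·0 (s = 1, t = 0) and r₁ = 186 = a·0 + b·1 (s = 0, t = 1); each new remainder r_{k+1} = r_{k-1} − q_k·r_k inherits s_{k+1} = s_{k-1} − q_k·s_k, t_{k+1} = t_{k-1} − q_k·t_k, so r_k = a·s_k + b·t_k at every step:
  q = 1: r = 143, s = 1 − 1·0 = 1, t = 0 − 1·1 = -1  (check: 329·1 + 186·(-1) = 143)
  q = 1: r = 43, s = 0 − 1·1 = -1, t = 1 − 1·(-1) = 2  (check: 329·(-1) + 186·2 = 43)
  q = 3: r = 14, s = 1 − 3·(-1) = 4, t = -1 − 3·2 = -7  (check: 329·4 + 186·(-7) = 14)
  q = 3: r = 1, s = -1 − 3·4 = -13, t = 2 − 3·(-7) = 23  (check: 329·(-13) + 186·23 = 1)
The row with r = 1 (the gcd) gives the Bezout coefficients s = -13, t = 23.
Result: 329 · (-13) + 186 · (23) = 1.

gcd(329, 186) = 1; s = -13, t = 23 (check: 329·(-13) + 186·23 = 1).


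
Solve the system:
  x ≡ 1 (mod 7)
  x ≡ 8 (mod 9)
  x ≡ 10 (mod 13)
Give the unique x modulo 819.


Moduli 7, 9, 13 are pairwise coprime; by CRT there is a unique solution modulo M = 7 · 9 · 13 = 819.
Solve pairwise, accumulating the modulus:
  Start with x ≡ 1 (mod 7).
  Combine with x ≡ 8 (mod 9): since gcd(7, 9) = 1, we get a unique residue mod 63.
    Write x = 1 + 7·t and substitute into x ≡ 8 (mod 9): 7·t ≡ 8 − 1 = 7 (mod 9).
    The inverse of 7 mod 9 is 4 (since 7·4 = 28 = 3·9 + 1), so t ≡ 4·7 = 28 ≡ 1 (mod 9).
    Then x = 1 + 7·1 = 8, valid modulo lcm(7, 9) = 63: x ≡ 8 (mod 63).
  Combine with x ≡ 10 (mod 13): since gcd(63, 13) = 1, we get a unique residue mod 819.
    Write x = 8 + 63·t and substitute into x ≡ 10 (mod 13): 63·t ≡ 10 − 8 = 2 (mod 13).
    Reduce coefficients mod 13: 11·t ≡ 2 (mod 13).
    The inverse of 11 mod 13 is 6 (since 11·6 = 66 = 5·13 + 1), so t ≡ 6·2 = 12 ≡ 12 (mod 13).
    Then x = 8 + 63·12 = 764, valid modulo lcm(63, 13) = 819: x ≡ 764 (mod 819).
Verify: 764 mod 7 = 1 ✓, 764 mod 9 = 8 ✓, 764 mod 13 = 10 ✓.

x ≡ 764 (mod 819).


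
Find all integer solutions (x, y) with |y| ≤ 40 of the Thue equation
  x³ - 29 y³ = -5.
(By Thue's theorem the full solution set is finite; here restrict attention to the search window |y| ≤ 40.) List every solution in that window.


The equation is x³ - 29y³ = -5. For fixed y, x³ = 29·y³ − 5, so a solution requires the RHS to be a perfect cube.
Strategy: iterate y from -40 to 40, compute RHS = 29·y³ − 5, and check whether it is a (positive or negative) perfect cube.
Check small values of y:
  y = 0: RHS = -5 is not a perfect cube.
  y = 1: RHS = 24 is not a perfect cube.
  y = -1: RHS = -34 is not a perfect cube.
  y = 2: RHS = 227 is not a perfect cube.
  y = -2: RHS = -237 is not a perfect cube.
  y = 3: RHS = 778 is not a perfect cube.
  y = -3: RHS = -788 is not a perfect cube.
Continuing the search up to |y| = 40 finds no solutions either.
No (x, y) in the scanned range satisfies the equation.

No integer solutions with |y| ≤ 40.


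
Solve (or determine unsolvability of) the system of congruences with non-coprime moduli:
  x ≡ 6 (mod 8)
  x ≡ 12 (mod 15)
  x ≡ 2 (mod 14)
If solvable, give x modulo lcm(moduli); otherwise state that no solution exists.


Moduli 8, 15, 14 are not pairwise coprime, so CRT works modulo lcm(m_i) when all pairwise compatibility conditions hold.
Pairwise compatibility: gcd(m_i, m_j) must divide a_i - a_j for every pair.
Merge one congruence at a time:
  Start: x ≡ 6 (mod 8).
  Combine with x ≡ 12 (mod 15): gcd(8, 15) = 1; 12 - 6 = 6, which IS divisible by 1, so compatible.
    Write x = 6 + 8·t and substitute into x ≡ 12 (mod 15): 8·t ≡ 12 − 6 = 6 (mod 15).
    The inverse of 8 mod 15 is 2 (since 8·2 = 16 = 1·15 + 1), so t ≡ 2·6 = 12 ≡ 12 (mod 15).
    Then x = 6 + 8·12 = 102, valid modulo lcm(8, 15) = 120: x ≡ 102 (mod 120).
  Combine with x ≡ 2 (mod 14): gcd(120, 14) = 2; 2 - 102 = -100, which IS divisible by 2, so compatible.
    Write x = 102 + 120·t and substitute into x ≡ 2 (mod 14): 120·t ≡ 2 − 102 = -100 (mod 14).
    Divide the congruence (and modulus) by g = 2: 60·t ≡ -50 (mod 7).
    Reduce coefficients mod 7: 4·t ≡ 6 (mod 7).
    The inverse of 4 mod 7 is 2 (since 4·2 = 8 = 1·7 + 1), so t ≡ 2·6 = 12 ≡ 5 (mod 7).
    Then x = 102 + 120·5 = 702, valid modulo lcm(120, 14) = 840: x ≡ 702 (mod 840).
Verify: 702 mod 8 = 6, 702 mod 15 = 12, 702 mod 14 = 2.

x ≡ 702 (mod 840).


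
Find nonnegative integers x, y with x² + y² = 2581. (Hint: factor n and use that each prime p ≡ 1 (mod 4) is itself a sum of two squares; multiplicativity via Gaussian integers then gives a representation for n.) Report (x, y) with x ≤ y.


Step 1: Factor n = 2581 = 29 · 89.
Step 2: Check the mod-4 condition on each prime factor: 29 ≡ 1 (mod 4), exponent 1; 89 ≡ 1 (mod 4), exponent 1.
All primes ≡ 3 (mod 4) appear to even exponent (or don't appear), so by the two-squares theorem n IS expressible as a sum of two squares.
Step 3: Build a representation. Here n = 29 · 89 is a product of primes ≡ 1 (mod 4). Each prime p ≡ 1 (mod 4) is itself a sum of two squares; find a² by testing p − a² for a perfect square:
  29: 29 − 1² = 28, 29 − 2² = 25 = 5² ⇒ 29 = 2² + 5².
  89: 89 − 1² = 88, 89 − 2² = 85, 89 − 3² = 80, 89 − 4² = 73, 89 − 5² = 64 = 8² ⇒ 89 = 5² + 8².
  Combine using the Brahmagupta–Fibonacci identity (a² + b²)(c² + d²) = (ac − bd)² + (ad + bc)² = (ac + bd)² + (ad − bc)²:
  29 · 89 = 2581: from (2² + 5²)(5² + 8²), take (2·5 − 5·8, 2·8 + 5·5) = (10 − 40, 16 + 25) = (-30, 41); dropping signs (only squares matter) gives (30, 41); check 30² + 41² = 900 + 1681 = 2581 ✓.
Step 4: Order so x ≤ y and verify: 30² + 41² = 900 + 1681 = 2581 = n. ✓

n = 2581 = 30² + 41² (one valid representation with x ≤ y).


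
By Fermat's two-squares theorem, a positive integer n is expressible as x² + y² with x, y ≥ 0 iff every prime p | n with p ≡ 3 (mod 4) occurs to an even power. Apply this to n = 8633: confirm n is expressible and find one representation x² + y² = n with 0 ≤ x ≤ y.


Step 1: Factor n = 8633 = 89 · 97.
Step 2: Check the mod-4 condition on each prime factor: 89 ≡ 1 (mod 4), exponent 1; 97 ≡ 1 (mod 4), exponent 1.
All primes ≡ 3 (mod 4) appear to even exponent (or don't appear), so by the two-squares theorem n IS expressible as a sum of two squares.
Step 3: Build a representation. Here n = 89 · 97 is a product of primes ≡ 1 (mod 4). Each prime p ≡ 1 (mod 4) is itself a sum of two squares; find a² by testing p − a² for a perfect square:
  89: 89 − 1² = 88, 89 − 2² = 85, 89 − 3² = 80, 89 − 4² = 73, 89 − 5² = 64 = 8² ⇒ 89 = 5² + 8².
  97: 97 − 1² = 96, 97 − 2² = 93, 97 − 3² = 88, 97 − 4² = 81 = 9² ⇒ 97 = 4² + 9².
  Combine using the Brahmagupta–Fibonacci identity (a² + b²)(c² + d²) = (ac − bd)² + (ad + bc)² = (ac + bd)² + (ad − bc)²:
  89 · 97 = 8633: from (5² + 8²)(4² + 9²), take (5·4 − 8·9, 5·9 + 8·4) = (20 − 72, 45 + 32) = (-52, 77); dropping signs (only squares matter) gives (52, 77); check 52² + 77² = 2704 + 5929 = 8633 ✓.
Step 4: Order so x ≤ y and verify: 52² + 77² = 2704 + 5929 = 8633 = n. ✓

n = 8633 = 52² + 77² (one valid representation with x ≤ y).


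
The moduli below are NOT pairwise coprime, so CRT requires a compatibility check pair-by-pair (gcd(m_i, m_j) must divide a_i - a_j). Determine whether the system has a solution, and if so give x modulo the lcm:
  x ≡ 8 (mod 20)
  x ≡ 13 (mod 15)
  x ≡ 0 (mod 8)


Moduli 20, 15, 8 are not pairwise coprime, so CRT works modulo lcm(m_i) when all pairwise compatibility conditions hold.
Pairwise compatibility: gcd(m_i, m_j) must divide a_i - a_j for every pair.
Merge one congruence at a time:
  Start: x ≡ 8 (mod 20).
  Combine with x ≡ 13 (mod 15): gcd(20, 15) = 5; 13 - 8 = 5, which IS divisible by 5, so compatible.
    Write x = 8 + 20·t and substitute into x ≡ 13 (mod 15): 20·t ≡ 13 − 8 = 5 (mod 15).
    Divide the congruence (and modulus) by g = 5: 4·t ≡ 1 (mod 3).
    Reduce coefficients mod 3: 1·t ≡ 1 (mod 3).
    So t ≡ 1 (mod 3).
    Then x = 8 + 20·1 = 28, valid modulo lcm(20, 15) = 60: x ≡ 28 (mod 60).
  Combine with x ≡ 0 (mod 8): gcd(60, 8) = 4; 0 - 28 = -28, which IS divisible by 4, so compatible.
    Write x = 28 + 60·t and substitute into x ≡ 0 (mod 8): 60·t ≡ 0 − 28 = -28 (mod 8).
    Divide the congruence (and modulus) by g = 4: 15·t ≡ -7 (mod 2).
    Reduce coefficients mod 2: 1·t ≡ 1 (mod 2).
    So t ≡ 1 (mod 2).
    Then x = 28 + 60·1 = 88, valid modulo lcm(60, 8) = 120: x ≡ 88 (mod 120).
Verify: 88 mod 20 = 8, 88 mod 15 = 13, 88 mod 8 = 0.

x ≡ 88 (mod 120).


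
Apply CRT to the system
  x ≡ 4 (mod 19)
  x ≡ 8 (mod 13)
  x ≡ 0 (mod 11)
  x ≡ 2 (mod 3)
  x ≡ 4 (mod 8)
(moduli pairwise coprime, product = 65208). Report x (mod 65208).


Product of moduli M = 19 · 13 · 11 · 3 · 8 = 65208.
Merge one congruence at a time:
  Start: x ≡ 4 (mod 19).
  Combine with x ≡ 8 (mod 13); new modulus lcm = 247.
    Write x = 4 + 19·t and substitute into x ≡ 8 (mod 13): 19·t ≡ 8 − 4 = 4 (mod 13).
    Reduce coefficients mod 13: 6·t ≡ 4 (mod 13).
    The inverse of 6 mod 13 is 11 (since 6·11 = 66 = 5·13 + 1), so t ≡ 11·4 = 44 ≡ 5 (mod 13).
    Then x = 4 + 19·5 = 99, valid modulo lcm(19, 13) = 247: x ≡ 99 (mod 247).
  Combine with x ≡ 0 (mod 11); new modulus lcm = 2717.
    Write x = 99 + 247·t and substitute into x ≡ 0 (mod 11): 247·t ≡ 0 − 99 = -99 (mod 11).
    Reduce coefficients mod 11: 5·t ≡ 0 (mod 11).
    The inverse of 5 mod 11 is 9 (since 5·9 = 45 = 4·11 + 1), so t ≡ 9·0 = 0 ≡ 0 (mod 11).
    Then x = 99 + 247·0 = 99, valid modulo lcm(247, 11) = 2717: x ≡ 99 (mod 2717).
  Combine with x ≡ 2 (mod 3); new modulus lcm = 8151.
    Write x = 99 + 2717·t and substitute into x ≡ 2 (mod 3): 2717·t ≡ 2 − 99 = -97 (mod 3).
    Reduce coefficients mod 3: 2·t ≡ 2 (mod 3).
    The inverse of 2 mod 3 is 2 (since 2·2 = 4 = 1·3 + 1), so t ≡ 2·2 = 4 ≡ 1 (mod 3).
    Then x = 99 + 2717·1 = 2816, valid modulo lcm(2717, 3) = 8151: x ≡ 2816 (mod 8151).
  Combine with x ≡ 4 (mod 8); new modulus lcm = 65208.
    Write x = 2816 + 8151·t and substitute into x ≡ 4 (mod 8): 8151·t ≡ 4 − 2816 = -2812 (mod 8).
    Reduce coefficients mod 8: 7·t ≡ 4 (mod 8).
    The inverse of 7 mod 8 is 7 (since 7·7 = 49 = 6·8 + 1), so t ≡ 7·4 = 28 ≡ 4 (mod 8).
    Then x = 2816 + 8151·4 = 35420, valid modulo lcm(8151, 8) = 65208: x ≡ 35420 (mod 65208).
Verify against each original: 35420 mod 19 = 4, 35420 mod 13 = 8, 35420 mod 11 = 0, 35420 mod 3 = 2, 35420 mod 8 = 4.

x ≡ 35420 (mod 65208).


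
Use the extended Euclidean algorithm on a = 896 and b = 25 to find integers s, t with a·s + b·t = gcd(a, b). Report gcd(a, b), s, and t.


Euclidean algorithm on (896, 25) — divide until remainder is 0:
  896 = 35 · 25 + 21
  25 = 1 · 21 + 4
  21 = 5 · 4 + 1
  4 = 4 · 1 + 0
gcd(896, 25) = 1.
Track Bezout coefficients alongside the remainders: start with r₀ = 896 = a·1 + b·0 (s = 1, t = 0) and r₁ = 25 = a·0 + b·1 (s = 0, t = 1); each new remainder r_{k+1} = r_{k-1} − q_k·r_k inherits s_{k+1} = s_{k-1} − q_k·s_k, t_{k+1} = t_{k-1} − q_k·t_k, so r_k = a·s_k + b·t_k at every step:
  q = 35: r = 21, s = 1 − 35·0 = 1, t = 0 − 35·1 = -35  (check: 896·1 + 25·(-35) = 21)
  q = 1: r = 4, s = 0 − 1·1 = -1, t = 1 − 1·(-35) = 36  (check: 896·(-1) + 25·36 = 4)
  q = 5: r = 1, s = 1 − 5·(-1) = 6, t = -35 − 5·36 = -215  (check: 896·6 + 25·(-215) = 1)
The row with r = 1 (the gcd) gives the Bezout coefficients s = 6, t = -215.
Result: 896 · (6) + 25 · (-215) = 1.

gcd(896, 25) = 1; s = 6, t = -215 (check: 896·6 + 25·(-215) = 1).


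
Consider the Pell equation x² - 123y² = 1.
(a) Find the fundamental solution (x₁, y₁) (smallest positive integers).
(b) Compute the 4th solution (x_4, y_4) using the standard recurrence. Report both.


Step 1: Find the fundamental solution (x₁, y₁) of x² - 123y² = 1.
  Expand √123 as a continued fraction. a₀ = ⌊√123⌋ = 11; iterate m_{k+1} = d_k·a_k − m_k, d_{k+1} = (123 − m_{k+1}²)/d_k, a_{k+1} = ⌊(a₀ + m_{k+1})/d_{k+1}⌋ (starting m₀ = 0, d₀ = 1), with convergents p_k = a_k·p_{k-1} + p_{k-2}, q_k = a_k·q_{k-1} + q_{k-2} (p₋₁ = 1, q₋₁ = 0):
  k = 0: a₀ = 11; p₀/q₀ = 11/1; p₀² − 123·q₀² = 121 − 123 = -2.
  k = 1: m = 11, d = 2, a = ⌊(11 + 11)/2⌋ = 11; p/q = (11·11 + 1)/(11·1 + 0) = 122/11; p² − 123·q² = 14884 − 14883 = 1.
  The first convergent with p² − 123·q² = 1 gives the fundamental solution (x₁, y₁) = (122, 11).
Step 2: Apply the recurrence (x_{n+1}, y_{n+1}) = (x₁x_n + 123y₁y_n, x₁y_n + y₁x_n) repeatedly.
  From (x_1, y_1) = (122, 11): x_2 = 122·122 + 123·11·11 = 29767; y_2 = 122·11 + 11·122 = 2684.
  From (x_2, y_2) = (29767, 2684): x_3 = 122·29767 + 123·11·2684 = 7263026; y_3 = 122·2684 + 11·29767 = 654885.
  From (x_3, y_3) = (7263026, 654885): x_4 = 122·7263026 + 123·11·654885 = 1772148577; y_4 = 122·654885 + 11·7263026 = 159789256.
Step 3: Verify x_4² - 123·y_4² = 3140510578963124929 - 3140510578963124928 = 1 (should be 1). ✓

(x_1, y_1) = (122, 11); (x_4, y_4) = (1772148577, 159789256).


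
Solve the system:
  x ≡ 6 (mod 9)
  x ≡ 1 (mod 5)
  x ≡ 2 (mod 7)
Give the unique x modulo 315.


Moduli 9, 5, 7 are pairwise coprime; by CRT there is a unique solution modulo M = 9 · 5 · 7 = 315.
Solve pairwise, accumulating the modulus:
  Start with x ≡ 6 (mod 9).
  Combine with x ≡ 1 (mod 5): since gcd(9, 5) = 1, we get a unique residue mod 45.
    Write x = 6 + 9·t and substitute into x ≡ 1 (mod 5): 9·t ≡ 1 − 6 = -5 (mod 5).
    Reduce coefficients mod 5: 4·t ≡ 0 (mod 5).
    The inverse of 4 mod 5 is 4 (since 4·4 = 16 = 3·5 + 1), so t ≡ 4·0 = 0 ≡ 0 (mod 5).
    Then x = 6 + 9·0 = 6, valid modulo lcm(9, 5) = 45: x ≡ 6 (mod 45).
  Combine with x ≡ 2 (mod 7): since gcd(45, 7) = 1, we get a unique residue mod 315.
    Write x = 6 + 45·t and substitute into x ≡ 2 (mod 7): 45·t ≡ 2 − 6 = -4 (mod 7).
    Reduce coefficients mod 7: 3·t ≡ 3 (mod 7).
    The inverse of 3 mod 7 is 5 (since 3·5 = 15 = 2·7 + 1), so t ≡ 5·3 = 15 ≡ 1 (mod 7).
    Then x = 6 + 45·1 = 51, valid modulo lcm(45, 7) = 315: x ≡ 51 (mod 315).
Verify: 51 mod 9 = 6 ✓, 51 mod 5 = 1 ✓, 51 mod 7 = 2 ✓.

x ≡ 51 (mod 315).


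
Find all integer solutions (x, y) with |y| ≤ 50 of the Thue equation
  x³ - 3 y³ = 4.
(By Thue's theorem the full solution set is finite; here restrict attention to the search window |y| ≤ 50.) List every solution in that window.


The equation is x³ - 3y³ = 4. For fixed y, x³ = 3·y³ + 4, so a solution requires the RHS to be a perfect cube.
Strategy: iterate y from -50 to 50, compute RHS = 3·y³ + 4, and check whether it is a (positive or negative) perfect cube.
Check small values of y:
  y = 0: RHS = 4 is not a perfect cube.
  y = 1: RHS = 7 is not a perfect cube.
  y = -1: RHS = 1 = (1)³ ⇒ x = 1 works.
  y = 2: RHS = 28 is not a perfect cube.
  y = -2: RHS = -20 is not a perfect cube.
  y = 3: RHS = 85 is not a perfect cube.
  y = -3: RHS = -77 is not a perfect cube.
Continuing the search up to |y| = 50 finds no further solutions beyond those listed.
Collected solutions: (1, -1).

Solutions (with |y| ≤ 50): (1, -1).


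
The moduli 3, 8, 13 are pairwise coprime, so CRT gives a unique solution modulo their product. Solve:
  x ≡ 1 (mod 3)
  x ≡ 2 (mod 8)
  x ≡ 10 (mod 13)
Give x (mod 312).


Moduli 3, 8, 13 are pairwise coprime; by CRT there is a unique solution modulo M = 3 · 8 · 13 = 312.
Solve pairwise, accumulating the modulus:
  Start with x ≡ 1 (mod 3).
  Combine with x ≡ 2 (mod 8): since gcd(3, 8) = 1, we get a unique residue mod 24.
    Write x = 1 + 3·t and substitute into x ≡ 2 (mod 8): 3·t ≡ 2 − 1 = 1 (mod 8).
    The inverse of 3 mod 8 is 3 (since 3·3 = 9 = 1·8 + 1), so t ≡ 3·1 = 3 ≡ 3 (mod 8).
    Then x = 1 + 3·3 = 10, valid modulo lcm(3, 8) = 24: x ≡ 10 (mod 24).
  Combine with x ≡ 10 (mod 13): since gcd(24, 13) = 1, we get a unique residue mod 312.
    Write x = 10 + 24·t and substitute into x ≡ 10 (mod 13): 24·t ≡ 10 − 10 = 0 (mod 13).
    Reduce coefficients mod 13: 11·t ≡ 0 (mod 13).
    The inverse of 11 mod 13 is 6 (since 11·6 = 66 = 5·13 + 1), so t ≡ 6·0 = 0 ≡ 0 (mod 13).
    Then x = 10 + 24·0 = 10, valid modulo lcm(24, 13) = 312: x ≡ 10 (mod 312).
Verify: 10 mod 3 = 1 ✓, 10 mod 8 = 2 ✓, 10 mod 13 = 10 ✓.

x ≡ 10 (mod 312).


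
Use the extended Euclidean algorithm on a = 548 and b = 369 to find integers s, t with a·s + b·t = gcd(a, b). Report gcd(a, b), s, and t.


Euclidean algorithm on (548, 369) — divide until remainder is 0:
  548 = 1 · 369 + 179
  369 = 2 · 179 + 11
  179 = 16 · 11 + 3
  11 = 3 · 3 + 2
  3 = 1 · 2 + 1
  2 = 2 · 1 + 0
gcd(548, 369) = 1.
Track Bezout coefficients alongside the remainders: start with r₀ = 548 = a·1 + b·0 (s = 1, t = 0) and r₁ = 369 = a·0 + b·1 (s = 0, t = 1); each new remainder r_{k+1} = r_{k-1} − q_k·r_k inherits s_{k+1} = s_{k-1} − q_k·s_k, t_{k+1} = t_{k-1} − q_k·t_k, so r_k = a·s_k + b·t_k at every step:
  q = 1: r = 179, s = 1 − 1·0 = 1, t = 0 − 1·1 = -1  (check: 548·1 + 369·(-1) = 179)
  q = 2: r = 11, s = 0 − 2·1 = -2, t = 1 − 2·(-1) = 3  (check: 548·(-2) + 369·3 = 11)
  q = 16: r = 3, s = 1 − 16·(-2) = 33, t = -1 − 16·3 = -49  (check: 548·33 + 369·(-49) = 3)
  q = 3: r = 2, s = -2 − 3·33 = -101, t = 3 − 3·(-49) = 150  (check: 548·(-101) + 369·150 = 2)
  q = 1: r = 1, s = 33 − 1·(-101) = 134, t = -49 − 1·150 = -199  (check: 548·134 + 369·(-199) = 1)
The row with r = 1 (the gcd) gives the Bezout coefficients s = 134, t = -199.
Result: 548 · (134) + 369 · (-199) = 1.

gcd(548, 369) = 1; s = 134, t = -199 (check: 548·134 + 369·(-199) = 1).


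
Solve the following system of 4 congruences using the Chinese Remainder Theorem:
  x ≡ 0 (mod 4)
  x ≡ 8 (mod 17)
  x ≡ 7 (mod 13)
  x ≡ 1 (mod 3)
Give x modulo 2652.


Product of moduli M = 4 · 17 · 13 · 3 = 2652.
Merge one congruence at a time:
  Start: x ≡ 0 (mod 4).
  Combine with x ≡ 8 (mod 17); new modulus lcm = 68.
    Write x = 0 + 4·t and substitute into x ≡ 8 (mod 17): 4·t ≡ 8 − 0 = 8 (mod 17).
    The inverse of 4 mod 17 is 13 (since 4·13 = 52 = 3·17 + 1), so t ≡ 13·8 = 104 ≡ 2 (mod 17).
    Then x = 0 + 4·2 = 8, valid modulo lcm(4, 17) = 68: x ≡ 8 (mod 68).
  Combine with x ≡ 7 (mod 13); new modulus lcm = 884.
    Write x = 8 + 68·t and substitute into x ≡ 7 (mod 13): 68·t ≡ 7 − 8 = -1 (mod 13).
    Reduce coefficients mod 13: 3·t ≡ 12 (mod 13).
    The inverse of 3 mod 13 is 9 (since 3·9 = 27 = 2·13 + 1), so t ≡ 9·12 = 108 ≡ 4 (mod 13).
    Then x = 8 + 68·4 = 280, valid modulo lcm(68, 13) = 884: x ≡ 280 (mod 884).
  Combine with x ≡ 1 (mod 3); new modulus lcm = 2652.
    Write x = 280 + 884·t and substitute into x ≡ 1 (mod 3): 884·t ≡ 1 − 280 = -279 (mod 3).
    Reduce coefficients mod 3: 2·t ≡ 0 (mod 3).
    The inverse of 2 mod 3 is 2 (since 2·2 = 4 = 1·3 + 1), so t ≡ 2·0 = 0 ≡ 0 (mod 3).
    Then x = 280 + 884·0 = 280, valid modulo lcm(884, 3) = 2652: x ≡ 280 (mod 2652).
Verify against each original: 280 mod 4 = 0, 280 mod 17 = 8, 280 mod 13 = 7, 280 mod 3 = 1.

x ≡ 280 (mod 2652).


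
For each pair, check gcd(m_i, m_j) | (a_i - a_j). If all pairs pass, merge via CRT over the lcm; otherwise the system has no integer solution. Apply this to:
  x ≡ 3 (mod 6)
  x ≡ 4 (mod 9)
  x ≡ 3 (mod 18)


Moduli 6, 9, 18 are not pairwise coprime, so CRT works modulo lcm(m_i) when all pairwise compatibility conditions hold.
Pairwise compatibility: gcd(m_i, m_j) must divide a_i - a_j for every pair.
Merge one congruence at a time:
  Start: x ≡ 3 (mod 6).
  Combine with x ≡ 4 (mod 9): gcd(6, 9) = 3, and 4 - 3 = 1 is NOT divisible by 3.
    ⇒ system is inconsistent (no integer solution).

No solution (the system is inconsistent).
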